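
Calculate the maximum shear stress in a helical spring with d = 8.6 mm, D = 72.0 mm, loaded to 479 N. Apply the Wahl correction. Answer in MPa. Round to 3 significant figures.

162 MPa

Spring index C = D/d = 72.0/8.6 = 8.3721
K_W = (4C−1)/(4C−4) + 0.615/C = 32.488/29.488 + 0.0735 = 1.1752
τ₀ = 8FD/(πd³) = 8·479·72.0/(π·8.6³) = 275904/1998.2 = 138.07 MPa
τ_max = K·τ₀ = 1.1752 × 138.07 = 162.26 MPa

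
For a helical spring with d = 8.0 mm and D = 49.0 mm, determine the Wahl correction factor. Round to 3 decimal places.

C = D/d = 49.0/8.0 = 6.1250
K_W = (4C−1)/(4C−4) + 0.615/C = 23.500/20.500 + 0.1004 = 1.2467

1.247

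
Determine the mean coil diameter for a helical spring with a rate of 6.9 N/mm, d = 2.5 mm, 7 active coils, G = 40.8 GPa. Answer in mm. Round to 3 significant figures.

D = (Gd⁴/(8N_a·k))^(1/3) = (40.8×10³·2.5⁴/(8·7·6.9))^(1/3)
  = (4124.61)^(1/3) = 16.0372 mm

16.0 mm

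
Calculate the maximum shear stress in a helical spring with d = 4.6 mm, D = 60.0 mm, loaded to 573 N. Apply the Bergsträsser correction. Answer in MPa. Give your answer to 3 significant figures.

Spring index C = D/d = 60.0/4.6 = 13.0435
K_B = (4C+2)/(4C−3) = 54.174/49.174 = 1.1017
τ₀ = 8FD/(πd³) = 8·573·60.0/(π·4.6³) = 275040/305.79 = 899.44 MPa
τ_max = K·τ₀ = 1.1017 × 899.44 = 990.9 MPa

991 MPa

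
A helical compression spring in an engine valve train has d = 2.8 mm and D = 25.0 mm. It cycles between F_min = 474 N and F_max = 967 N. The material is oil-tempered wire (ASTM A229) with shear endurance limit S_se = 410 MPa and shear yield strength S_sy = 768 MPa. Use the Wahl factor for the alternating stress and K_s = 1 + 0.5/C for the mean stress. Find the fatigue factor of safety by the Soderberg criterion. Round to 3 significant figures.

C = D/d = 25.0/2.8 = 8.9286; K_W = (4C−1)/(4C−4)+0.615/C = 1.1635; K_s = 1+0.5/C = 1.0560
F_a = (F_max−F_min)/2 = 246.5 N; F_m = (F_max+F_min)/2 = 720.5 N
τ_a = K_W·8F_aD/(πd³) = 1.1635 × 714.86 = 831.73 MPa
τ_m = K_s·8F_mD/(πd³) = 1.0560 × 2089.5 = 2206.5 MPa
Soderberg: 1/n_f = τ_a/S_se + τ_m/S_sy = 831.73/410 + 2206.5/768 = 2.02860 + 2.87305 = 4.9016
n_f = 1/4.9016 = 0.204

0.204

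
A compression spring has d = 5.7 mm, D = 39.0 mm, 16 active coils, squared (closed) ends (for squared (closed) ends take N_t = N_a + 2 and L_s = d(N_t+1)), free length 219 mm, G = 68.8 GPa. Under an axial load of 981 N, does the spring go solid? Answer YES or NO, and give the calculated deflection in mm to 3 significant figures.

k = Gd⁴/(8D³N_a) = (68.8×10³)(5.7⁴)/(8·39.0³·16) = 9.565 N/mm
N_t = 18; L_s = 5.7·19 = 108.3 mm; δ_solid = L₀ − L_s = 219 − 108.3 = 110.7 mm
δ = F/k = 981/9.565 = 102.56 mm
δ < δ_solid → spring does not go solid

NO, δ = 103 mm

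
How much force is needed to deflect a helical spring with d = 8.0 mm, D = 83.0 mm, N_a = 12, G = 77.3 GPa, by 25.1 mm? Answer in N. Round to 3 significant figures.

k = Gd⁴/(8D³N_a) = (77.3×10³)(8.0⁴)/(8·83.0³·12) = 5.7681 N/mm
F = k·δ = 5.7681 × 25.1 = 144.78 N

145 N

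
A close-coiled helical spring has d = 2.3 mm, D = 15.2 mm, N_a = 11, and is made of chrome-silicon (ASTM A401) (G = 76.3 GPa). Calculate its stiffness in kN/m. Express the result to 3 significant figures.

k = Gd⁴/(8D³N_a) = (76.3×10³ × 2.3⁴) / (8 × 15.2³ × 11)
  = 2.13519e+06 / 309039 = 6.9091 N/mm

6.91 kN/m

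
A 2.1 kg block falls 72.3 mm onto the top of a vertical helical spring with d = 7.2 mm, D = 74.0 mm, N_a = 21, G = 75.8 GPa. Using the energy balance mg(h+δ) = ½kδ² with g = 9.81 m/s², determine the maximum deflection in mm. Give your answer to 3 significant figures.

39.2 mm

k = Gd⁴/(8D³N_a) = (75.8×10³)(7.2⁴)/(8·74.0³·21) = 2.9922 N/mm
W = mg = 2.1 × 9.81 = 20.601 N
½kδ² − Wδ − Wh = 0 → δ = (W + √(W² + 2kWh))/k
δ = (20.601 + √(424.4 + 8913.56))/2.9922 = (20.601 + 96.633)/2.9922 = 39.18 mm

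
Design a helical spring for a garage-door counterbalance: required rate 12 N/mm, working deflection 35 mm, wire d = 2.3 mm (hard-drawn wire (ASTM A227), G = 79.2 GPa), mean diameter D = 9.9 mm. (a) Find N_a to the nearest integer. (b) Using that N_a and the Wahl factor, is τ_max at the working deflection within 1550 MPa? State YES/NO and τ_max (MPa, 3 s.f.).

(a) 24 coils; (b) YES, τ_max = 1180 MPa

N_a = Gd⁴/(8D³k) = (79.2×10³)(2.3⁴)/(8·9.9³·12) = 23.79 → N_a = 24
Actual rate k = Gd⁴/(8D³·24) = 11.897 N/mm
Working load F = kδ = 11.897·35 = 416.39 N
C = 9.9/2.3 = 4.3043; K_W = (4C−1)/(4C−4)+0.615/C = 1.3699
τ_max = K_W·8FD/(πd³) = 1.3699·862.76 = 1181.9 MPa
τ_max ≤ 1550 MPa → acceptable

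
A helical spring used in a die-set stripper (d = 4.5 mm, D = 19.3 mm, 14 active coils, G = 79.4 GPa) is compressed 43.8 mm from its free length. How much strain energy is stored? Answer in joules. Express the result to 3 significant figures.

k = Gd⁴/(8D³N_a) = (79.4×10³)(4.5⁴)/(8·19.3³·14) = 40.437 N/mm
U = ½kδ² = 0.5 × 40.437 × 43.8² = 38788 N·mm = 38.788 J

38.8 J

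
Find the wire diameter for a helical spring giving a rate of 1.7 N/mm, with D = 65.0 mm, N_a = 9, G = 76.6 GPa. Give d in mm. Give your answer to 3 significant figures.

4.58 mm

d = (8D³N_a·k / G)^(1/4) = (8·65.0³·9·1.7 / (76.6×10³))^0.25
  = (438.83)^0.25 = 4.5769 mm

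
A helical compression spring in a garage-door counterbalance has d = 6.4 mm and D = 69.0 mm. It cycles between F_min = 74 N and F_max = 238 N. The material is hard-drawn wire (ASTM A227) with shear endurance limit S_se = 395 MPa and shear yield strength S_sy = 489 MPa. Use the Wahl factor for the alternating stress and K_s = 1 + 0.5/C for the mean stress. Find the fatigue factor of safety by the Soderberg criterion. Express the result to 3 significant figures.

C = D/d = 69.0/6.4 = 10.7812; K_W = (4C−1)/(4C−4)+0.615/C = 1.1337; K_s = 1+0.5/C = 1.0464
F_a = (F_max−F_min)/2 = 82 N; F_m = (F_max+F_min)/2 = 156 N
τ_a = K_W·8F_aD/(πd³) = 1.1337 × 54.962 = 62.312 MPa
τ_m = K_s·8F_mD/(πd³) = 1.0464 × 104.56 = 109.41 MPa
Soderberg: 1/n_f = τ_a/S_se + τ_m/S_sy = 62.312/395 + 109.41/489 = 0.15775 + 0.22374 = 0.3815
n_f = 1/0.3815 = 2.621

2.62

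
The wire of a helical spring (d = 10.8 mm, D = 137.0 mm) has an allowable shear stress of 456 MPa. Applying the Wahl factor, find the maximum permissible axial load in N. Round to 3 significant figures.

1480 N

C = D/d = 137.0/10.8 = 12.6852
K_W = (4C−1)/(4C−4) + 0.615/C = 49.741/46.741 + 0.0485 = 1.1127
τ_max = K·8FD/(πd³) → F_max = τ_allow·πd³/(8DK)
F_max = 456·π·10.8³/(8·137.0·1.1127) = 1.8046e+06/1219.5 = 1479.8 N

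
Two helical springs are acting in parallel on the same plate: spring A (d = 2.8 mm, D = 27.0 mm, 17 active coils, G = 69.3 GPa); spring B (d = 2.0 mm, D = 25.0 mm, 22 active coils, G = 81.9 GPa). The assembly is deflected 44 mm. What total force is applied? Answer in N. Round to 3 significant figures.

91.0 N

k_A = Gd⁴/(8D³N_a) = (69.3×10³)(2.8⁴)/(8·27.0³·17) = 1.5912 N/mm
k_B = Gd⁴/(8D³N_a) = (81.9×10³)(2.0⁴)/(8·25.0³·22) = 0.47651 N/mm
Parallel: k_eq = 1.5912 + 0.47651 = 2.0677 N/mm
F = k_eq·δ = 2.0677·44 = 90.981 N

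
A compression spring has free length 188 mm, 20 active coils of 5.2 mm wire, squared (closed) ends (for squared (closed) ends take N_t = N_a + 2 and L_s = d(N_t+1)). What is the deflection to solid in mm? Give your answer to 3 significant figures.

N_t = 22; L_s = 5.2·23 = 119.6 mm
δ_solid = L₀ − L_s = 188 − 119.6 = 68.4 mm

68.4 mm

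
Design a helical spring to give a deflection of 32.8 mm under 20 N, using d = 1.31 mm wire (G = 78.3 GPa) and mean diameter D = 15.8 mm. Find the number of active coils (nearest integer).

12

Required rate k = F/δ = 20/32.8 = 0.60976 N/mm
N_a = Gd⁴/(8D³k) = (78.3×10³ × 1.31⁴)/(8 × 15.8³ × 0.60976)
    = 230593 / 19240.5 = 11.98 → 12 coils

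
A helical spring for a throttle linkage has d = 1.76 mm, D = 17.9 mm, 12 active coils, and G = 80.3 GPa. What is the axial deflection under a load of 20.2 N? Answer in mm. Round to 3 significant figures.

14.4 mm

k = Gd⁴/(8D³N_a) = (80.3×10³)(1.76⁴)/(8·17.9³·12) = 1.3994 N/mm
δ = F/k = 20.2 / 1.3994 = 14.435 mm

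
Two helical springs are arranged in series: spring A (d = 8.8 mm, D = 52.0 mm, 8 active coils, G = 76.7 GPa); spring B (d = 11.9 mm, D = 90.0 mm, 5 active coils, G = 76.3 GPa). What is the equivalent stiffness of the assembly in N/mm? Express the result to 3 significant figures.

k_A = Gd⁴/(8D³N_a) = (76.7×10³)(8.8⁴)/(8·52.0³·8) = 51.114 N/mm
k_B = Gd⁴/(8D³N_a) = (76.3×10³)(11.9⁴)/(8·90.0³·5) = 52.472 N/mm
Series: 1/k_eq = 1/51.114 + 1/52.472 = 0.038622; k_eq = 25.892 N/mm

25.9 N/mm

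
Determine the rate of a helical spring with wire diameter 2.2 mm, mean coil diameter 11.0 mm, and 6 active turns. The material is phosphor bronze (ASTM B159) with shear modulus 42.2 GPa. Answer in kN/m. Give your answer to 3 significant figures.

k = Gd⁴/(8D³N_a) = (42.2×10³ × 2.2⁴) / (8 × 11.0³ × 6)
  = 988560 / 63888 = 15.473 N/mm

15.5 kN/m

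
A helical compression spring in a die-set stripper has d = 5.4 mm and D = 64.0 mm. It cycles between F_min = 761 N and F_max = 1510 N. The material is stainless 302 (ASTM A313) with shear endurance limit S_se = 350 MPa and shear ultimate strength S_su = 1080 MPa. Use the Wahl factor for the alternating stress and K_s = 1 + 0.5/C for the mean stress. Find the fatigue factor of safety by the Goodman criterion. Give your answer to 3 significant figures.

C = D/d = 64.0/5.4 = 11.8519; K_W = (4C−1)/(4C−4)+0.615/C = 1.1210; K_s = 1+0.5/C = 1.0422
F_a = (F_max−F_min)/2 = 374.5 N; F_m = (F_max+F_min)/2 = 1135.5 N
τ_a = K_W·8F_aD/(πd³) = 1.1210 × 387.61 = 434.51 MPa
τ_m = K_s·8F_mD/(πd³) = 1.0422 × 1175.2 = 1224.8 MPa
Goodman: 1/n_f = τ_a/S_se + τ_m/S_su = 434.51/350 + 1224.8/1080 = 1.24145 + 1.13409 = 2.3755
n_f = 1/2.3755 = 0.421

0.421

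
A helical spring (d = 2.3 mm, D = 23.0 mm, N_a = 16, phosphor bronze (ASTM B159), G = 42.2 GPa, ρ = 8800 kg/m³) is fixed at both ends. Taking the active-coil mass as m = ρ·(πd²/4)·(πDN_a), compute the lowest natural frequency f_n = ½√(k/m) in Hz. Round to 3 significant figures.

k = Gd⁴/(8D³N_a) = (42.2×10³)(2.3⁴)/(8·23.0³·16) = 0.75828 N/mm = 758.28 N/m
Wire length L = πDN_a = π·23.0·16 = 1156.1 mm
m = ρ·(πd²/4)·L = 8800 × 4.1548×10⁻⁶ m² × 1.1561 m = 0.042269 kg
f_n = ½√(k/m) = 0.5·√(758.28/0.042269) = 0.5·√(17939) = 66.969 Hz

67.0 Hz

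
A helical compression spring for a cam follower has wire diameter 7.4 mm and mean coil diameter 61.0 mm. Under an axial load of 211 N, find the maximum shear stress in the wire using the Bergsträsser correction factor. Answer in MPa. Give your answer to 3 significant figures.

94.4 MPa

Spring index C = D/d = 61.0/7.4 = 8.2432
K_B = (4C+2)/(4C−3) = 34.973/29.973 = 1.1668
τ₀ = 8FD/(πd³) = 8·211·61.0/(π·7.4³) = 102968/1273 = 80.883 MPa
τ_max = K·τ₀ = 1.1668 × 80.883 = 94.376 MPa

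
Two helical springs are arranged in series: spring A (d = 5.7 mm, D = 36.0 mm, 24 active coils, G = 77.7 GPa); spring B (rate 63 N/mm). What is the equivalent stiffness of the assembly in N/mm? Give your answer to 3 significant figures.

7.99 N/mm

k_A = Gd⁴/(8D³N_a) = (77.7×10³)(5.7⁴)/(8·36.0³·24) = 9.1561 N/mm
Series: 1/k_eq = 1/9.1561 + 1/63 = 0.12509; k_eq = 7.9943 N/mm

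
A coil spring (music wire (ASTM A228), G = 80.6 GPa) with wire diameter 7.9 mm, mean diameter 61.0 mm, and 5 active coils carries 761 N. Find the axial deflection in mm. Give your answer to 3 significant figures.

22.0 mm

k = Gd⁴/(8D³N_a) = (80.6×10³)(7.9⁴)/(8·61.0³·5) = 34.578 N/mm
δ = F/k = 761 / 34.578 = 22.009 mm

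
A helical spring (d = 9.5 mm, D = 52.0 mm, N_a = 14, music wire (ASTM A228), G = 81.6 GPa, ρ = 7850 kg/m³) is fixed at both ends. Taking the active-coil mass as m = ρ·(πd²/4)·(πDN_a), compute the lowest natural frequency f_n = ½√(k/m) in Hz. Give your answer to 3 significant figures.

91.1 Hz

k = Gd⁴/(8D³N_a) = (81.6×10³)(9.5⁴)/(8·52.0³·14) = 42.204 N/mm = 42204 N/m
Wire length L = πDN_a = π·52.0·14 = 2287.1 mm
m = ρ·(πd²/4)·L = 7850 × 70.882×10⁻⁶ m² × 2.2871 m = 1.2726 kg
f_n = ½√(k/m) = 0.5·√(42204/1.2726) = 0.5·√(33164) = 91.055 Hz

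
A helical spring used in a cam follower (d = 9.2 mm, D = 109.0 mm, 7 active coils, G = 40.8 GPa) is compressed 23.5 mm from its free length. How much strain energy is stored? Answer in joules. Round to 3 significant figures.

1.11 J

k = Gd⁴/(8D³N_a) = (40.8×10³)(9.2⁴)/(8·109.0³·7) = 4.0304 N/mm
U = ½kδ² = 0.5 × 4.0304 × 23.5² = 1112.9 N·mm = 1.1129 J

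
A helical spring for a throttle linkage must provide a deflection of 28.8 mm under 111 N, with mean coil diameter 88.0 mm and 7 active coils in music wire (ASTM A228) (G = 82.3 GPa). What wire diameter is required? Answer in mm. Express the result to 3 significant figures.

Required rate k = F/δ = 111/28.8 = 3.8542 N/mm
d = (8D³N_a·k / G)^(1/4) = (8·88.0³·7·3.8542 / (82.3×10³))^0.25
  = (1787.2)^0.25 = 6.5019 mm

6.50 mm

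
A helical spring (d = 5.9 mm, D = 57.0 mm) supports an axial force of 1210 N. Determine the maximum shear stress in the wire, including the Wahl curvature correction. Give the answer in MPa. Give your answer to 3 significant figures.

Spring index C = D/d = 57.0/5.9 = 9.6610
K_W = (4C−1)/(4C−4) + 0.615/C = 37.644/34.644 + 0.0637 = 1.1503
τ₀ = 8FD/(πd³) = 8·1210·57.0/(π·5.9³) = 551760/645.22 = 855.15 MPa
τ_max = K·τ₀ = 1.1503 × 855.15 = 983.64 MPa

984 MPa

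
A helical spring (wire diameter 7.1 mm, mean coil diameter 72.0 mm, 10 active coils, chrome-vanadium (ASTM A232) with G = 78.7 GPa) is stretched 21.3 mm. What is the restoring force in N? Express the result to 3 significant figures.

k = Gd⁴/(8D³N_a) = (78.7×10³)(7.1⁴)/(8·72.0³·10) = 6.6976 N/mm
F = k·δ = 6.6976 × 21.3 = 142.66 N

143 N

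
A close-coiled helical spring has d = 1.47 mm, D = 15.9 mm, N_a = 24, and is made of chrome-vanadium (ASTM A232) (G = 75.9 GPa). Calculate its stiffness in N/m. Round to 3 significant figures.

459 N/m

k = Gd⁴/(8D³N_a) = (75.9×10³ × 1.47⁴) / (8 × 15.9³ × 24)
  = 354414 / 771778 = 0.45922 N/mm = 459.22 N/m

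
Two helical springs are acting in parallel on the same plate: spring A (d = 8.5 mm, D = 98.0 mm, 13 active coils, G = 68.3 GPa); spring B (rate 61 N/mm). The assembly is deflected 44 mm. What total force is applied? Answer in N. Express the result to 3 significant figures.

2840 N

k_A = Gd⁴/(8D³N_a) = (68.3×10³)(8.5⁴)/(8·98.0³·13) = 3.6424 N/mm
Parallel: k_eq = 3.6424 + 61 = 64.642 N/mm
F = k_eq·δ = 64.642·44 = 2844.3 N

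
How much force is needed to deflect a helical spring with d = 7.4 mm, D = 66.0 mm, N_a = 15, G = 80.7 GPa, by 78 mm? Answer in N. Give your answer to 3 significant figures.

k = Gd⁴/(8D³N_a) = (80.7×10³)(7.4⁴)/(8·66.0³·15) = 7.0143 N/mm
F = k·δ = 7.0143 × 78 = 547.12 N

547 N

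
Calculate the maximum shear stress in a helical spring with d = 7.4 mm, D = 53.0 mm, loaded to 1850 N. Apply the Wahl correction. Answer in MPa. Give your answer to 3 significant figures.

744 MPa

Spring index C = D/d = 53.0/7.4 = 7.1622
K_W = (4C−1)/(4C−4) + 0.615/C = 27.649/24.649 + 0.0859 = 1.2076
τ₀ = 8FD/(πd³) = 8·1850·53.0/(π·7.4³) = 784400/1273 = 616.16 MPa
τ_max = K·τ₀ = 1.2076 × 616.16 = 744.06 MPa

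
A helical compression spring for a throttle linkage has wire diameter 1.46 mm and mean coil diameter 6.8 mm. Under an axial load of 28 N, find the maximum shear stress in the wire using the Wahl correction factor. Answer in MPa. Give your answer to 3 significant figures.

208 MPa

Spring index C = D/d = 6.8/1.46 = 4.6575
K_W = (4C−1)/(4C−4) + 0.615/C = 17.630/14.630 + 0.1320 = 1.3371
τ₀ = 8FD/(πd³) = 8·28·6.8/(π·1.46³) = 1523.2/9.7771 = 155.79 MPa
τ_max = K·τ₀ = 1.3371 × 155.79 = 208.31 MPa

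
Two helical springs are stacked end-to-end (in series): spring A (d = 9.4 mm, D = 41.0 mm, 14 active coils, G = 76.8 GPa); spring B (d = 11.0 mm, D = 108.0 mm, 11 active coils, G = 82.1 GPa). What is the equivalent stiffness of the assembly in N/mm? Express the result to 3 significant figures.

k_A = Gd⁴/(8D³N_a) = (76.8×10³)(9.4⁴)/(8·41.0³·14) = 77.679 N/mm
k_B = Gd⁴/(8D³N_a) = (82.1×10³)(11.0⁴)/(8·108.0³·11) = 10.843 N/mm
Series: 1/k_eq = 1/77.679 + 1/10.843 = 0.1051; k_eq = 9.515 N/mm

9.52 N/mm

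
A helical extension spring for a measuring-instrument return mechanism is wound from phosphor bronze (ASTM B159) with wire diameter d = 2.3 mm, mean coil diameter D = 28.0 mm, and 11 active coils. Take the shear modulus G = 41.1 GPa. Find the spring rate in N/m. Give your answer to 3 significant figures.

k = Gd⁴/(8D³N_a) = (41.1×10³ × 2.3⁴) / (8 × 28.0³ × 11)
  = 1.15015e+06 / 1.93178e+06 = 0.59538 N/mm = 595.38 N/m

595 N/m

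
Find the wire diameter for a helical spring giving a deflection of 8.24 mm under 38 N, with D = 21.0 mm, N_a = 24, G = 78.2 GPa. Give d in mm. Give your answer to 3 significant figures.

Required rate k = F/δ = 38/8.24 = 4.6117 N/mm
d = (8D³N_a·k / G)^(1/4) = (8·21.0³·24·4.6117 / (78.2×10³))^0.25
  = (104.86)^0.25 = 3.2000 mm

3.20 mm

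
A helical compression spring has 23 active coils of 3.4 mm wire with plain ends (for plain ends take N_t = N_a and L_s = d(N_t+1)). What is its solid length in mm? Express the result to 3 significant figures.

plain ends: N_t = N_a = 23
L_s = d·(N_t+1) = 3.4 × 24 = 81.6 mm

81.6 mm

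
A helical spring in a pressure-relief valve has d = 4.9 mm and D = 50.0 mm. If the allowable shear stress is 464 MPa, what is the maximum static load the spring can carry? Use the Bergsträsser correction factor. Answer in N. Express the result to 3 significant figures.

379 N

C = D/d = 50.0/4.9 = 10.2041
K_B = (4C+2)/(4C−3) = 42.816/37.816 = 1.1322
τ_max = K·8FD/(πd³) → F_max = τ_allow·πd³/(8DK)
F_max = 464·π·4.9³/(8·50.0·1.1322) = 1.715e+05/452.89 = 378.67 N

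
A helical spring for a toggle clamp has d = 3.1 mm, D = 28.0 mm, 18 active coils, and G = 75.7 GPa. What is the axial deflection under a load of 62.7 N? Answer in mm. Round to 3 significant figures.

k = Gd⁴/(8D³N_a) = (75.7×10³)(3.1⁴)/(8·28.0³·18) = 2.2116 N/mm
δ = F/k = 62.7 / 2.2116 = 28.351 mm

28.4 mm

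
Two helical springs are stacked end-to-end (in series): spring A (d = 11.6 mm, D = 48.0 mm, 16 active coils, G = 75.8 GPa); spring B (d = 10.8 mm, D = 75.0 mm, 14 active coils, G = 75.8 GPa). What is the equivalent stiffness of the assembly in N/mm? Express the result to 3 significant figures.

17.8 N/mm

k_A = Gd⁴/(8D³N_a) = (75.8×10³)(11.6⁴)/(8·48.0³·16) = 96.954 N/mm
k_B = Gd⁴/(8D³N_a) = (75.8×10³)(10.8⁴)/(8·75.0³·14) = 21.825 N/mm
Series: 1/k_eq = 1/96.954 + 1/21.825 = 0.056132; k_eq = 17.815 N/mm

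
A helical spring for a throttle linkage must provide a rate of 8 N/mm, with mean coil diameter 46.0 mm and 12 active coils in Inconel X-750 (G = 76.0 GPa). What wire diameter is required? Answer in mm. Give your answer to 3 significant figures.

5.60 mm

d = (8D³N_a·k / G)^(1/4) = (8·46.0³·12·8 / (76.0×10³))^0.25
  = (983.61)^0.25 = 5.6002 mm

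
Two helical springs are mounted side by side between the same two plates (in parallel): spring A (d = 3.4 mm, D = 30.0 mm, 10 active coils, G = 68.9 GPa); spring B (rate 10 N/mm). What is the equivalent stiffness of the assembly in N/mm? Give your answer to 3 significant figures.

k_A = Gd⁴/(8D³N_a) = (68.9×10³)(3.4⁴)/(8·30.0³·10) = 4.2627 N/mm
Parallel: k_eq = 4.2627 + 10 = 14.263 N/mm

14.3 N/mm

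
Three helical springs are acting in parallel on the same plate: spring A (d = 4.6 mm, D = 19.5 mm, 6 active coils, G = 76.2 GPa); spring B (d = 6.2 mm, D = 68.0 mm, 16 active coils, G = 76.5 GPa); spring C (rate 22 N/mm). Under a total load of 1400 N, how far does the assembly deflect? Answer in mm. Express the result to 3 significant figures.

11.6 mm

k_A = Gd⁴/(8D³N_a) = (76.2×10³)(4.6⁴)/(8·19.5³·6) = 95.861 N/mm
k_B = Gd⁴/(8D³N_a) = (76.5×10³)(6.2⁴)/(8·68.0³·16) = 2.8086 N/mm
Parallel: k_eq = 95.861 + 2.8086 + 22 = 120.67 N/mm
δ = F/k_eq = 1400/120.67 = 11.602 mm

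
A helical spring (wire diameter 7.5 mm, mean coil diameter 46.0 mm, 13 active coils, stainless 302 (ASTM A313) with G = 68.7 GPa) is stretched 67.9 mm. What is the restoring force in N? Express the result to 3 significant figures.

1460 N

k = Gd⁴/(8D³N_a) = (68.7×10³)(7.5⁴)/(8·46.0³·13) = 21.473 N/mm
F = k·δ = 21.473 × 67.9 = 1458 N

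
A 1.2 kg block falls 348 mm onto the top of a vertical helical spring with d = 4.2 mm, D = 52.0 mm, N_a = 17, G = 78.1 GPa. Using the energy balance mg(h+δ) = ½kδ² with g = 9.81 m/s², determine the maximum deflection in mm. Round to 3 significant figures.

k = Gd⁴/(8D³N_a) = (78.1×10³)(4.2⁴)/(8·52.0³·17) = 1.2709 N/mm
W = mg = 1.2 × 9.81 = 11.772 N
½kδ² − Wδ − Wh = 0 → δ = (W + √(W² + 2kWh))/k
δ = (11.772 + √(138.58 + 10412.6))/1.2709 = (11.772 + 102.72)/1.2709 = 90.089 mm

90.1 mm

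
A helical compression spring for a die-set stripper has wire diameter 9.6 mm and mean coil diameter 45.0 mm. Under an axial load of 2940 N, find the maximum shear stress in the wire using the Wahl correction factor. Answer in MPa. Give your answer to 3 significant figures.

508 MPa

Spring index C = D/d = 45.0/9.6 = 4.6875
K_W = (4C−1)/(4C−4) + 0.615/C = 17.750/14.750 + 0.1312 = 1.3346
τ₀ = 8FD/(πd³) = 8·2940·45.0/(π·9.6³) = 1.0584e+06/2779.5 = 380.79 MPa
τ_max = K·τ₀ = 1.3346 × 380.79 = 508.2 MPa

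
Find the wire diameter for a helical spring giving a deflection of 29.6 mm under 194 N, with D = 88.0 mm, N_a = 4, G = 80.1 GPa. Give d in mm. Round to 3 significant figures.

6.50 mm

Required rate k = F/δ = 194/29.6 = 6.5541 N/mm
d = (8D³N_a·k / G)^(1/4) = (8·88.0³·4·6.5541 / (80.1×10³))^0.25
  = (1784.3)^0.25 = 6.4993 mm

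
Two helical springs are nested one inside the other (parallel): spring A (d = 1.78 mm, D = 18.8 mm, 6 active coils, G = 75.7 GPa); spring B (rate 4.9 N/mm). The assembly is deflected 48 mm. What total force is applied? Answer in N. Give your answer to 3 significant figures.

k_A = Gd⁴/(8D³N_a) = (75.7×10³)(1.78⁴)/(8·18.8³·6) = 2.3827 N/mm
Parallel: k_eq = 2.3827 + 4.9 = 7.2827 N/mm
F = k_eq·δ = 7.2827·48 = 349.57 N

350 N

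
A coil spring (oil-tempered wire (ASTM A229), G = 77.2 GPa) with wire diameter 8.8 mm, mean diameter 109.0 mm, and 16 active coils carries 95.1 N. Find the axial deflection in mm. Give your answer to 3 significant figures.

34.1 mm

k = Gd⁴/(8D³N_a) = (77.2×10³)(8.8⁴)/(8·109.0³·16) = 2.7929 N/mm
δ = F/k = 95.1 / 2.7929 = 34.05 mm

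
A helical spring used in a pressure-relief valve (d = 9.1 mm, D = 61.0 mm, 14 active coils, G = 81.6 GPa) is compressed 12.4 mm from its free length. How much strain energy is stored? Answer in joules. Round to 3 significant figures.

k = Gd⁴/(8D³N_a) = (81.6×10³)(9.1⁴)/(8·61.0³·14) = 22.011 N/mm
U = ½kδ² = 0.5 × 22.011 × 12.4² = 1692.2 N·mm = 1.6922 J

1.69 J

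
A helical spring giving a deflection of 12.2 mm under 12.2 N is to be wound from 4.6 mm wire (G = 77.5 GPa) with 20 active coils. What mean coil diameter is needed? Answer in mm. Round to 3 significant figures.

Required rate k = F/δ = 12.2/12.2 = 1 N/mm
D = (Gd⁴/(8N_a·k))^(1/3) = (77.5×10³·4.6⁴/(8·20·1))^(1/3)
  = (216877)^(1/3) = 60.0811 mm

60.1 mm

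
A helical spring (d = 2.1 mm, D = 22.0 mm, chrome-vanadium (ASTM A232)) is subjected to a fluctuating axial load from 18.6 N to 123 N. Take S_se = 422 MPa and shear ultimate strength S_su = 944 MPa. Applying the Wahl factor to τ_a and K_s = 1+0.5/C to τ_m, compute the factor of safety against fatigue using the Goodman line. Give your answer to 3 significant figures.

0.754

C = D/d = 22.0/2.1 = 10.4762; K_W = (4C−1)/(4C−4)+0.615/C = 1.1379; K_s = 1+0.5/C = 1.0477
F_a = (F_max−F_min)/2 = 52.2 N; F_m = (F_max+F_min)/2 = 70.8 N
τ_a = K_W·8F_aD/(πd³) = 1.1379 × 315.77 = 359.3 MPa
τ_m = K_s·8F_mD/(πd³) = 1.0477 × 428.29 = 448.73 MPa
Goodman: 1/n_f = τ_a/S_se + τ_m/S_su = 359.3/422 + 448.73/944 = 0.85143 + 0.47535 = 1.3268
n_f = 1/1.3268 = 0.7537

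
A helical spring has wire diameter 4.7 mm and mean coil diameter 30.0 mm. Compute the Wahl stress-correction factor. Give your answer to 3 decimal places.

C = D/d = 30.0/4.7 = 6.3830
K_W = (4C−1)/(4C−4) + 0.615/C = 24.532/21.532 + 0.0964 = 1.2357

1.236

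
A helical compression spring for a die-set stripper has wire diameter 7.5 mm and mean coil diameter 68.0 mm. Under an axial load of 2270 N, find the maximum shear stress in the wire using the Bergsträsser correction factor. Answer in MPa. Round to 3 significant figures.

1070 MPa

Spring index C = D/d = 68.0/7.5 = 9.0667
K_B = (4C+2)/(4C−3) = 38.267/33.267 = 1.1503
τ₀ = 8FD/(πd³) = 8·2270·68.0/(π·7.5³) = 1.23488e+06/1325.4 = 931.73 MPa
τ_max = K·τ₀ = 1.1503 × 931.73 = 1071.8 MPa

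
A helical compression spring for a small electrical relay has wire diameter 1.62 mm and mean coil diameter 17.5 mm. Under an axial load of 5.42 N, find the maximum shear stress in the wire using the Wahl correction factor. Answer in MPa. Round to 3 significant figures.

Spring index C = D/d = 17.5/1.62 = 10.8025
K_W = (4C−1)/(4C−4) + 0.615/C = 42.210/39.210 + 0.0569 = 1.1334
τ₀ = 8FD/(πd³) = 8·5.42·17.5/(π·1.62³) = 758.8/13.357 = 56.811 MPa
τ_max = K·τ₀ = 1.1334 × 56.811 = 64.392 MPa

64.4 MPa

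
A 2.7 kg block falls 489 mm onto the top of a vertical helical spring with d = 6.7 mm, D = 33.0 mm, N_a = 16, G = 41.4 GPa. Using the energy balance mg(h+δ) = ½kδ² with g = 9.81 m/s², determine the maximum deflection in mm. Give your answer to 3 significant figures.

39.3 mm

k = Gd⁴/(8D³N_a) = (41.4×10³)(6.7⁴)/(8·33.0³·16) = 18.136 N/mm
W = mg = 2.7 × 9.81 = 26.487 N
½kδ² − Wδ − Wh = 0 → δ = (W + √(W² + 2kWh))/k
δ = (26.487 + √(701.56 + 469807))/18.136 = (26.487 + 685.94)/18.136 = 39.282 mm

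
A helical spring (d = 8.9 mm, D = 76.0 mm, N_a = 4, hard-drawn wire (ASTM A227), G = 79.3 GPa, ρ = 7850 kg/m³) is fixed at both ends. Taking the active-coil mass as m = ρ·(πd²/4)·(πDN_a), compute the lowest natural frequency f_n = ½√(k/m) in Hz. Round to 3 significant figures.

k = Gd⁴/(8D³N_a) = (79.3×10³)(8.9⁴)/(8·76.0³·4) = 35.42 N/mm = 35420 N/m
Wire length L = πDN_a = π·76.0·4 = 955.04 mm
m = ρ·(πd²/4)·L = 7850 × 62.211×10⁻⁶ m² × 0.95504 m = 0.4664 kg
f_n = ½√(k/m) = 0.5·√(35420/0.4664) = 0.5·√(75942) = 137.79 Hz

138 Hz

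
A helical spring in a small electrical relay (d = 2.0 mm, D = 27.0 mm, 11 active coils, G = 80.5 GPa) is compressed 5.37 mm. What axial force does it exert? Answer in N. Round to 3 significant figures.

k = Gd⁴/(8D³N_a) = (80.5×10³)(2.0⁴)/(8·27.0³·11) = 0.7436 N/mm
F = k·δ = 0.7436 × 5.37 = 3.9932 N

3.99 N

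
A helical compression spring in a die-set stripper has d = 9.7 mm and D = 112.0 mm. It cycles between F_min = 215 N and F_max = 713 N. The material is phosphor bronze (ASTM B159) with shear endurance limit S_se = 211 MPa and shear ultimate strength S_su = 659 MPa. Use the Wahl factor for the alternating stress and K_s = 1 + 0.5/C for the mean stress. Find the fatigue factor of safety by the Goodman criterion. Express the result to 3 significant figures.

1.55

C = D/d = 112.0/9.7 = 11.5464; K_W = (4C−1)/(4C−4)+0.615/C = 1.1244; K_s = 1+0.5/C = 1.0433
F_a = (F_max−F_min)/2 = 249 N; F_m = (F_max+F_min)/2 = 464 N
τ_a = K_W·8F_aD/(πd³) = 1.1244 × 77.811 = 87.489 MPa
τ_m = K_s·8F_mD/(πd³) = 1.0433 × 145 = 151.28 MPa
Goodman: 1/n_f = τ_a/S_se + τ_m/S_su = 87.489/211 + 151.28/659 = 0.41464 + 0.22955 = 0.6442
n_f = 1/0.6442 = 1.552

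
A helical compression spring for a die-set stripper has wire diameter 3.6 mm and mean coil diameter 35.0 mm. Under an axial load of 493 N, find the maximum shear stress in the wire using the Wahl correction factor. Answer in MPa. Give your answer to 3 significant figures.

Spring index C = D/d = 35.0/3.6 = 9.7222
K_W = (4C−1)/(4C−4) + 0.615/C = 37.889/34.889 + 0.0633 = 1.1492
τ₀ = 8FD/(πd³) = 8·493·35.0/(π·3.6³) = 138040/146.57 = 941.78 MPa
τ_max = K·τ₀ = 1.1492 × 941.78 = 1082.3 MPa

1080 MPa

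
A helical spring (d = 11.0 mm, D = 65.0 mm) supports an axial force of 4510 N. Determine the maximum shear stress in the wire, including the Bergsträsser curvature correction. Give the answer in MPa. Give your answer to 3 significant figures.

697 MPa

Spring index C = D/d = 65.0/11.0 = 5.9091
K_B = (4C+2)/(4C−3) = 25.636/20.636 = 1.2423
τ₀ = 8FD/(πd³) = 8·4510·65.0/(π·11.0³) = 2.3452e+06/4181.5 = 560.86 MPa
τ_max = K·τ₀ = 1.2423 × 560.86 = 696.75 MPa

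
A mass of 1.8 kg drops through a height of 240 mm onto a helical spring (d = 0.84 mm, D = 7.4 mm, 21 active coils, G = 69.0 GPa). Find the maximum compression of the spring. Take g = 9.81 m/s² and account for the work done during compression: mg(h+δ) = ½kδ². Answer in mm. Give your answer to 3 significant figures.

169 mm

k = Gd⁴/(8D³N_a) = (69.0×10³)(0.84⁴)/(8·7.4³·21) = 0.50462 N/mm
W = mg = 1.8 × 9.81 = 17.658 N
½kδ² − Wδ − Wh = 0 → δ = (W + √(W² + 2kWh))/k
δ = (17.658 + √(311.8 + 4277.05))/0.50462 = (17.658 + 67.741)/0.50462 = 169.24 mm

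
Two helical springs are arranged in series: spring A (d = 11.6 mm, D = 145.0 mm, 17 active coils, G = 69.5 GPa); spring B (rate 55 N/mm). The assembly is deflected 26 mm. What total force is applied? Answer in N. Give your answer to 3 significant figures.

74.8 N

k_A = Gd⁴/(8D³N_a) = (69.5×10³)(11.6⁴)/(8·145.0³·17) = 3.0351 N/mm
Series: 1/k_eq = 1/3.0351 + 1/55 = 0.34766; k_eq = 2.8764 N/mm
F = k_eq·δ = 2.8764·26 = 74.786 N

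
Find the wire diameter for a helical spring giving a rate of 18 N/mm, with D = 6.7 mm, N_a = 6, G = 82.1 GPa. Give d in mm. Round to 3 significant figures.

1.33 mm

d = (8D³N_a·k / G)^(1/4) = (8·6.7³·6·18 / (82.1×10³))^0.25
  = (3.1652)^0.25 = 1.3338 mm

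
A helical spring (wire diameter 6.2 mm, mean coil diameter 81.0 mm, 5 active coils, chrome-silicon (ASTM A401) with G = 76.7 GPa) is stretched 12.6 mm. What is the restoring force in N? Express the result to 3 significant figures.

67.2 N

k = Gd⁴/(8D³N_a) = (76.7×10³)(6.2⁴)/(8·81.0³·5) = 5.3315 N/mm
F = k·δ = 5.3315 × 12.6 = 67.177 N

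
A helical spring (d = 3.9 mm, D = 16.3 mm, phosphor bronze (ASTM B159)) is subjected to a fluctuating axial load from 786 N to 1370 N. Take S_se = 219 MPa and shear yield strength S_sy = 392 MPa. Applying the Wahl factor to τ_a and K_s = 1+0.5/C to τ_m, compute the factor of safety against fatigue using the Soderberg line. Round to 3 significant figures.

C = D/d = 16.3/3.9 = 4.1795; K_W = (4C−1)/(4C−4)+0.615/C = 1.3830; K_s = 1+0.5/C = 1.1196
F_a = (F_max−F_min)/2 = 292 N; F_m = (F_max+F_min)/2 = 1078 N
τ_a = K_W·8F_aD/(πd³) = 1.3830 × 204.32 = 282.59 MPa
τ_m = K_s·8F_mD/(πd³) = 1.1196 × 754.31 = 844.55 MPa
Soderberg: 1/n_f = τ_a/S_se + τ_m/S_sy = 282.59/219 + 844.55/392 = 1.29034 + 2.15448 = 3.4448
n_f = 1/3.4448 = 0.2903

0.290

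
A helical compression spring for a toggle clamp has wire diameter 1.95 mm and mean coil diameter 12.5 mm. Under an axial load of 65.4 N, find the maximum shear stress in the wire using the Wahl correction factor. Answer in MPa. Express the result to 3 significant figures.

Spring index C = D/d = 12.5/1.95 = 6.4103
K_W = (4C−1)/(4C−4) + 0.615/C = 24.641/21.641 + 0.0959 = 1.2346
τ₀ = 8FD/(πd³) = 8·65.4·12.5/(π·1.95³) = 6540/23.295 = 280.75 MPa
τ_max = K·τ₀ = 1.2346 × 280.75 = 346.61 MPa

347 MPa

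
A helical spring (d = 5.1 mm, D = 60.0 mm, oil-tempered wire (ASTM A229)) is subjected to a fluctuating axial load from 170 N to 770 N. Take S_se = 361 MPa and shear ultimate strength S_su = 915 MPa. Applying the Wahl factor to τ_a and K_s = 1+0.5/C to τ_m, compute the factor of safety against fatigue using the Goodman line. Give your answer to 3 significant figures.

0.591

C = D/d = 60.0/5.1 = 11.7647; K_W = (4C−1)/(4C−4)+0.615/C = 1.1219; K_s = 1+0.5/C = 1.0425
F_a = (F_max−F_min)/2 = 300 N; F_m = (F_max+F_min)/2 = 470 N
τ_a = K_W·8F_aD/(πd³) = 1.1219 × 345.54 = 387.68 MPa
τ_m = K_s·8F_mD/(πd³) = 1.0425 × 541.35 = 564.36 MPa
Goodman: 1/n_f = τ_a/S_se + τ_m/S_su = 387.68/361 + 564.36/915 = 1.07391 + 0.61678 = 1.6907
n_f = 1/1.6907 = 0.5915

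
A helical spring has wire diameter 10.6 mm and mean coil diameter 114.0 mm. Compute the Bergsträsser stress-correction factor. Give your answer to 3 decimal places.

1.125

C = D/d = 114.0/10.6 = 10.7547
K_B = (4C+2)/(4C−3) = 45.019/40.019 = 1.1249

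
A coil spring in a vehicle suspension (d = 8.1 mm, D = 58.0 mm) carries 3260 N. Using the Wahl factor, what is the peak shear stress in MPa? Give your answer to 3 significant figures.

Spring index C = D/d = 58.0/8.1 = 7.1605
K_W = (4C−1)/(4C−4) + 0.615/C = 27.642/24.642 + 0.0859 = 1.2076
τ₀ = 8FD/(πd³) = 8·3260·58.0/(π·8.1³) = 1.51264e+06/1669.6 = 906.01 MPa
τ_max = K·τ₀ = 1.2076 × 906.01 = 1094.1 MPa

1090 MPa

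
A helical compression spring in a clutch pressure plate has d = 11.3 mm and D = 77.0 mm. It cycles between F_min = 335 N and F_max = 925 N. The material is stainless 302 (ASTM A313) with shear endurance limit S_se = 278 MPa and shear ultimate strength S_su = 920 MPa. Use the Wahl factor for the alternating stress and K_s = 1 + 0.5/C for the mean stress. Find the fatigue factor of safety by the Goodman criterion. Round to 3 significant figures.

C = D/d = 77.0/11.3 = 6.8142; K_W = (4C−1)/(4C−4)+0.615/C = 1.2192; K_s = 1+0.5/C = 1.0734
F_a = (F_max−F_min)/2 = 295 N; F_m = (F_max+F_min)/2 = 630 N
τ_a = K_W·8F_aD/(πd³) = 1.2192 × 40.088 = 48.878 MPa
τ_m = K_s·8F_mD/(πd³) = 1.0734 × 85.612 = 91.894 MPa
Goodman: 1/n_f = τ_a/S_se + τ_m/S_su = 48.878/278 + 91.894/920 = 0.17582 + 0.09989 = 0.2757
n_f = 1/0.2757 = 3.627

3.63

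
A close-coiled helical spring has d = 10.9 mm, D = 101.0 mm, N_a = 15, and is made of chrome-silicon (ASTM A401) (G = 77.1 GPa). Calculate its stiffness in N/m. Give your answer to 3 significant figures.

k = Gd⁴/(8D³N_a) = (77.1×10³ × 10.9⁴) / (8 × 101.0³ × 15)
  = 1.08833e+09 / 1.23636e+08 = 8.8027 N/mm = 8802.7 N/m

8800 N/m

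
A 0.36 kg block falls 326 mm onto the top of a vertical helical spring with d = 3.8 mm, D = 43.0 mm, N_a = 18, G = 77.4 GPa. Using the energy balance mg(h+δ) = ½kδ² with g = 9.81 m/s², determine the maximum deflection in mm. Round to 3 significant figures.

43.0 mm

k = Gd⁴/(8D³N_a) = (77.4×10³)(3.8⁴)/(8·43.0³·18) = 1.4096 N/mm
W = mg = 0.36 × 9.81 = 3.5316 N
½kδ² − Wδ − Wh = 0 → δ = (W + √(W² + 2kWh))/k
δ = (3.5316 + √(12.472 + 3245.84))/1.4096 = (3.5316 + 57.082)/1.4096 = 42.999 mm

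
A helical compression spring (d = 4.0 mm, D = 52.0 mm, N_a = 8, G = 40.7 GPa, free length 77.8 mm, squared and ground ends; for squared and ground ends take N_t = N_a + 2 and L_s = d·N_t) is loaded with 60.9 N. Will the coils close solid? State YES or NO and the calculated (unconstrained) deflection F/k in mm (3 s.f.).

k = Gd⁴/(8D³N_a) = (40.7×10³)(4.0⁴)/(8·52.0³·8) = 1.1578 N/mm
N_t = 10; L_s = 4.0·10 = 40 mm; δ_solid = L₀ − L_s = 77.8 − 40 = 37.8 mm
δ = F/k = 60.9/1.1578 = 52.598 mm
δ ≥ δ_solid → spring goes solid

YES, δ = 52.6 mm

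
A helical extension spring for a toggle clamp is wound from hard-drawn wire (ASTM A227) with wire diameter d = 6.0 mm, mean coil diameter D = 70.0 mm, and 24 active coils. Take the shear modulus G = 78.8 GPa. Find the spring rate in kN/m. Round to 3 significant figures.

1.55 kN/m

k = Gd⁴/(8D³N_a) = (78.8×10³ × 6.0⁴) / (8 × 70.0³ × 24)
  = 1.02125e+08 / 6.5856e+07 = 1.5507 N/mm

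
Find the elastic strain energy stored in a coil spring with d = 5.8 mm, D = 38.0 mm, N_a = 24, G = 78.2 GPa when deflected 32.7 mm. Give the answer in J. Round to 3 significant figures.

4.49 J

k = Gd⁴/(8D³N_a) = (78.2×10³)(5.8⁴)/(8·38.0³·24) = 8.3998 N/mm
U = ½kδ² = 0.5 × 8.3998 × 32.7² = 4490.9 N·mm = 4.4909 J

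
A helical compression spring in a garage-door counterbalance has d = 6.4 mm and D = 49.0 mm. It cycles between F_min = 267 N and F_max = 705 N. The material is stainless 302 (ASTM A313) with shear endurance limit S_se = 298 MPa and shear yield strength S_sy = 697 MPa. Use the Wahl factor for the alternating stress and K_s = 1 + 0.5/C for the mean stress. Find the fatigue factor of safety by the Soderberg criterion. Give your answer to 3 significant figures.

C = D/d = 49.0/6.4 = 7.6562; K_W = (4C−1)/(4C−4)+0.615/C = 1.1930; K_s = 1+0.5/C = 1.0653
F_a = (F_max−F_min)/2 = 219 N; F_m = (F_max+F_min)/2 = 486 N
τ_a = K_W·8F_aD/(πd³) = 1.1930 × 104.24 = 124.36 MPa
τ_m = K_s·8F_mD/(πd³) = 1.0653 × 231.33 = 246.44 MPa
Soderberg: 1/n_f = τ_a/S_se + τ_m/S_sy = 124.36/298 + 246.44/697 = 0.41732 + 0.35357 = 0.77089
n_f = 1/0.77089 = 1.297

1.30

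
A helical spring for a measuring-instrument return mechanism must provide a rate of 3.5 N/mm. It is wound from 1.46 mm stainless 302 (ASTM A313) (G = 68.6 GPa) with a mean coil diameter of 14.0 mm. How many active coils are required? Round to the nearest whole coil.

4

N_a = Gd⁴/(8D³k) = (68.6×10³ × 1.46⁴)/(8 × 14.0³ × 3.5)
    = 311699 / 76832 = 4.057 → 4 coils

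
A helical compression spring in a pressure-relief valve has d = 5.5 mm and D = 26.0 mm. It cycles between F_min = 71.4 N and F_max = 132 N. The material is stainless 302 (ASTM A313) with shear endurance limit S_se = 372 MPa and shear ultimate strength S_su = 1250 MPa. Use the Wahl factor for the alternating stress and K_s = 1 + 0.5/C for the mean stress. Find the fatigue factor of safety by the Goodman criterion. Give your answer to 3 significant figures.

C = D/d = 26.0/5.5 = 4.7273; K_W = (4C−1)/(4C−4)+0.615/C = 1.3313; K_s = 1+0.5/C = 1.1058
F_a = (F_max−F_min)/2 = 30.3 N; F_m = (F_max+F_min)/2 = 101.7 N
τ_a = K_W·8F_aD/(πd³) = 1.3313 × 12.058 = 16.053 MPa
τ_m = K_s·8F_mD/(πd³) = 1.1058 × 40.471 = 44.752 MPa
Goodman: 1/n_f = τ_a/S_se + τ_m/S_su = 16.053/372 + 44.752/1250 = 0.04315 + 0.03580 = 0.078954
n_f = 1/0.078954 = 12.67

12.7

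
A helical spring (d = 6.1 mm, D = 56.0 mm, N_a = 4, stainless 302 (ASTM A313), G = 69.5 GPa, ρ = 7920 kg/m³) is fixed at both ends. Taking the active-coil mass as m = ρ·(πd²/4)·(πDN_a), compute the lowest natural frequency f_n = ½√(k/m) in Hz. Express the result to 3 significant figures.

k = Gd⁴/(8D³N_a) = (69.5×10³)(6.1⁴)/(8·56.0³·4) = 17.123 N/mm = 17123 N/m
Wire length L = πDN_a = π·56.0·4 = 703.72 mm
m = ρ·(πd²/4)·L = 7920 × 29.225×10⁻⁶ m² × 0.70372 m = 0.16288 kg
f_n = ½√(k/m) = 0.5·√(17123/0.16288) = 0.5·√(1.0513e+05) = 162.12 Hz

162 Hz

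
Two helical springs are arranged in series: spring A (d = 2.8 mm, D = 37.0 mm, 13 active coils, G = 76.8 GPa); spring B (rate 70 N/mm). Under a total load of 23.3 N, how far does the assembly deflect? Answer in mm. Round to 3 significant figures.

26.3 mm

k_A = Gd⁴/(8D³N_a) = (76.8×10³)(2.8⁴)/(8·37.0³·13) = 0.8961 N/mm
Series: 1/k_eq = 1/0.8961 + 1/70 = 1.1302; k_eq = 0.88477 N/mm
δ = F/k_eq = 23.3/0.88477 = 26.335 mm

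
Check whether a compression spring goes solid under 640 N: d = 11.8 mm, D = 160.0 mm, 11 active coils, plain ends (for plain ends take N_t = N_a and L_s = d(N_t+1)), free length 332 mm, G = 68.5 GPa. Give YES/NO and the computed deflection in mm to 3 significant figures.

NO, δ = 174 mm

k = Gd⁴/(8D³N_a) = (68.5×10³)(11.8⁴)/(8·160.0³·11) = 3.6845 N/mm
N_t = 11; L_s = 11.8·12 = 141.6 mm; δ_solid = L₀ − L_s = 332 − 141.6 = 190.4 mm
δ = F/k = 640/3.6845 = 173.7 mm
δ < δ_solid → spring does not go solid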